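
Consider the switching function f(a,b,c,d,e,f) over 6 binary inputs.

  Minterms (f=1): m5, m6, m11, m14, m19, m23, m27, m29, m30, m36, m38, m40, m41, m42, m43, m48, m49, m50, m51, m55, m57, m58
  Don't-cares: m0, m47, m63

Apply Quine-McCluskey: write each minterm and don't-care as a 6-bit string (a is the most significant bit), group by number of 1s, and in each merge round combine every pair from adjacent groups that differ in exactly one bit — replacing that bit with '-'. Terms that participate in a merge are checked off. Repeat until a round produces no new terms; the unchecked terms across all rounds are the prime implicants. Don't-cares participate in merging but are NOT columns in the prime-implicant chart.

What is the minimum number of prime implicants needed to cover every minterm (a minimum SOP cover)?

size-2^0 implicants → 000000  000101  000110(✓)  001011(✓)  001110(✓)  010011(✓)  010111(✓)  011011(✓)  011101  011110(✓)  100100(✓)  100110(✓)  101000(✓)  101001(✓)  101010(✓)  101011(✓)  101111(✓)  110000(✓)  110001(✓)  110010(✓)  110011(✓)  110111(✓)  111001(✓)  111010(✓)  111111(✓)
size-2^1 implicants → -00110  -01011  -10011(✓)  -10111(✓)  0-1011  0-1110  00-110  01-011  010-11(✓)  1-1001  1-1010  1-1111  1001-0  101-11  1010-0(✓)  1010-1(✓)  10100-(✓)  10101-(✓)  11-001  11-010  11-111  110-11(✓)  1100-0(✓)  1100-1(✓)  11000-(✓)  11001-(✓)
size-2^2 implicants → -10-11  1010--  1100--
Unchecked terms (primes): -00110, -01011, -10-11, 0-1011, 0-1110, 00-110, 000000, 000101, 01-011, 011101, 1-1001, 1-1010, 1-1111, 1001-0, 101-11, 1010--, 11-001, 11-010, 11-111, 1100--
Minterm coverage:
  m5 ⊆ 000101 [E]
  m6 ⊆ -00110,00-110
  m11 ⊆ -01011,0-1011
  m14 ⊆ 0-1110,00-110
  m19 ⊆ -10-11,01-011
  m23 ⊆ -10-11 [E]
  m27 ⊆ 0-1011,01-011
  m29 ⊆ 011101 [E]
  m30 ⊆ 0-1110 [E]
  m36 ⊆ 1001-0 [E]
  m38 ⊆ -00110,1001-0
  m40 ⊆ 1010-- [E]
  m41 ⊆ 1-1001,1010--
  m42 ⊆ 1-1010,1010--
  m43 ⊆ -01011,101-11,1010--
  m48 ⊆ 1100-- [E]
  m49 ⊆ 11-001,1100--
  m50 ⊆ 11-010,1100--
  m51 ⊆ -10-11,1100--
  m55 ⊆ -10-11,11-111
  m57 ⊆ 1-1001,11-001
  m58 ⊆ 1-1010,11-010
E = {-10-11, 0-1110, 000101, 011101, 1001-0, 1010--, 1100--}
Petrick residual → -00110, 0-1011, 1-1001, 1-1010
Cover = b'c'def' + bc'ef + a'cd'ef + a'cdef' + a'b'c'de'f + a'bcde'f + acd'e'f + acd'ef' + ab'c'df' + ab'cd' + abc'd'  |cover|=11

11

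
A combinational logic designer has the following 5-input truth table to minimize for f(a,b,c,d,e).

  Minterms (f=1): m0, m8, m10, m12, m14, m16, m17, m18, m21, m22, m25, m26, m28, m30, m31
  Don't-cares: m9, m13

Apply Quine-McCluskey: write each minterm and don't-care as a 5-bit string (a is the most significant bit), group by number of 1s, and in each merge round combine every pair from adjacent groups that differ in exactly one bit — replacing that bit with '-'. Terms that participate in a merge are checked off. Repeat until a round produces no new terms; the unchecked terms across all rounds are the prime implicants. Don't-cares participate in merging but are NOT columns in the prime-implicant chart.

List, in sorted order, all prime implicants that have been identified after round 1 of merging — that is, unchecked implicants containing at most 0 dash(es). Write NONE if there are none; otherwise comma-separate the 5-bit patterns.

NONE

[col 0] 00000*, 01000*, 01001*, 01010*, 01100*, 01101*, 01110*, 10000*, 10001*, 10010*, 10101*, 10110*, 11001*, 11010*, 11100*, 11110*, 11111*
[col 1] -0000, -1001, -1010*, -1100*, -1110*, 0-000, 01-00*, 01-01*, 01-10*, 010-0*, 0100-*, 011-0*, 0110-*, 1-001, 1-010*, 1-110*, 10-01, 10-10*, 100-0, 1000-, 11-10*, 111-0*, 1111-
[col 2] -1-10, -11-0, 01--0, 01-0-, 1--10
Prime implicants: -0000, -1-10, -1001, -11-0, 0-000, 01--0, 01-0-, 1--10, 1-001, 10-01, 100-0, 1000-, 1111-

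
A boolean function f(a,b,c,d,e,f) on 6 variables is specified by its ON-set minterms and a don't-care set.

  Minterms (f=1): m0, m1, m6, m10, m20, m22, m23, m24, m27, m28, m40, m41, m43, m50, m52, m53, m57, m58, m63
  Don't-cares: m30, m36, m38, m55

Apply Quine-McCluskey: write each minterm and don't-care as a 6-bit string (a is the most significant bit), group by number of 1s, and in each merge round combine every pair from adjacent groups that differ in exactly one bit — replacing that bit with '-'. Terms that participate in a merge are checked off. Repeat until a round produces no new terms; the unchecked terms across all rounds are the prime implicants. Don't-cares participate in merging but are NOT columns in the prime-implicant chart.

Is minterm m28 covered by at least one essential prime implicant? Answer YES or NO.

Round 0: 000000✓ 000001✓ 000110✓ 001010 010100✓ 010110✓ 010111✓ 011000✓ 011011 011100✓ 011110✓ 100100✓ 100110✓ 101000✓ 101001✓ 101011✓ 110010✓ 110100✓ 110101✓ 110111✓ 111001✓ 111010✓ 111111✓
Round 1: -00110 -10100 -10111 0-0110 00000- 01-100✓ 01-110✓ 0101-0✓ 01011- 011-00 0111-0✓ 1-0100 1-1001 1001-0 1010-1 10100- 11-010 11-111 1101-1 11010-
Round 2: 01-1-0
PIs = {-00110, -10100, -10111, 0-0110, 00000-, 001010, 01-1-0, 01011-, 011-00, 011011, 1-0100, 1-1001, 1001-0, 1010-1, 10100-, 11-010, 11-111, 1101-1, 11010-}
Coverage chart:
  m0: 00000- ←essential
  m1: 00000- ←essential
  m6: -00110,0-0110
  m10: 001010 ←essential
  m20: -10100,01-1-0
  m22: 0-0110,01-1-0,01011-
  m23: -10111,01011-
  m24: 011-00 ←essential
  m27: 011011 ←essential
  m28: 01-1-0,011-00
  m40: 10100- ←essential
  m41: 1-1001,1010-1,10100-
  m43: 1010-1 ←essential
  m50: 11-010 ←essential
  m52: -10100,1-0100,11010-
  m53: 1101-1,11010-
  m57: 1-1001 ←essential
  m58: 11-010 ←essential
  m63: 11-111 ←essential
Essential: 00000-, 001010, 011-00, 011011, 1-1001, 1010-1, 10100-, 11-010, 11-111

YES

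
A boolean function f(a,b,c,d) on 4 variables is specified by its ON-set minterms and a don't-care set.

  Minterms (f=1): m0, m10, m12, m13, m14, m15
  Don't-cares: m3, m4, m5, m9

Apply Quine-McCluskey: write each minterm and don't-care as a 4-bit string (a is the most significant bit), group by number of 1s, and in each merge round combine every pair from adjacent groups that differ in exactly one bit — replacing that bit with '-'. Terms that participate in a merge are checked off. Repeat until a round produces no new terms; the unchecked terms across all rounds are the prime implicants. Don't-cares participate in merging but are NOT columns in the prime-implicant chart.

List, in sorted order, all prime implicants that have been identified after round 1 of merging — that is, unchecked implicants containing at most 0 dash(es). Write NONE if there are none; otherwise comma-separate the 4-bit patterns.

size-2^0 implicants → 0000(✓)  0011  0100(✓)  0101(✓)  1001(✓)  1010(✓)  1100(✓)  1101(✓)  1110(✓)  1111(✓)
size-2^1 implicants → -100(✓)  -101(✓)  0-00  010-(✓)  1-01  1-10  11-0(✓)  11-1(✓)  110-(✓)  111-(✓)
size-2^2 implicants → -10-  11--
Unchecked terms (primes): -10-, 0-00, 0011, 1-01, 1-10, 11--

0011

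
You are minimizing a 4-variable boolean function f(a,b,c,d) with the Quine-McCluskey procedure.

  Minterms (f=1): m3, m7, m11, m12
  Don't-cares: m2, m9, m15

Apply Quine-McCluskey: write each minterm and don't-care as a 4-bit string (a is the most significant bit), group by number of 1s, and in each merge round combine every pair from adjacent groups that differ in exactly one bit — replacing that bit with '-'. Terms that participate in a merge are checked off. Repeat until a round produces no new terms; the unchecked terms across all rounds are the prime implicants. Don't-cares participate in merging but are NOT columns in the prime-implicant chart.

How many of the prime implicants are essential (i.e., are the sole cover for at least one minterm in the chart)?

2

[col 0] 0010*, 0011*, 0111*, 1001*, 1011*, 1100, 1111*
[col 1] -011*, -111*, 0-11*, 001-, 1-11*, 10-1
[col 2] --11
Prime implicants: --11, 001-, 10-1, 1100
PI chart (minterm → PIs covering it):
  3 | --11,001-
  7 | --11  (sole → essential)
  11 | --11,10-1
  12 | 1100  (sole → essential)
Essential prime implicants: --11, 1100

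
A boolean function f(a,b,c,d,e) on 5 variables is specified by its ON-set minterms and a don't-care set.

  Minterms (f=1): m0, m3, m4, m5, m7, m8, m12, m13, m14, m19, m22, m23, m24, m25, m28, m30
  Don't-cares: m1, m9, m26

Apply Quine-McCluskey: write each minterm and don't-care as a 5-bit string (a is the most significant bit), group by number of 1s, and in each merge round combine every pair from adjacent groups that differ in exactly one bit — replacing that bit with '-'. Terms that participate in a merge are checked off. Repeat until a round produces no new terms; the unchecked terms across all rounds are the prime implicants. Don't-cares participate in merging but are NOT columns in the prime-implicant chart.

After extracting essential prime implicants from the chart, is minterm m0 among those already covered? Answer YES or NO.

YES

Round 0: 00000✓ 00001✓ 00011✓ 00100✓ 00101✓ 00111✓ 01000✓ 01001✓ 01100✓ 01101✓ 01110✓ 10011✓ 10110✓ 10111✓ 11000✓ 11001✓ 11010✓ 11100✓ 11110✓
Round 1: -0011✓ -0111✓ -1000✓ -1001✓ -1100✓ -1110✓ 0-000✓ 0-001✓ 0-100✓ 0-101✓ 00-00✓ 00-01✓ 00-11✓ 000-1✓ 0000-✓ 001-1✓ 0010-✓ 01-00✓ 01-01✓ 0100-✓ 011-0✓ 0110-✓ 1-110 10-11✓ 1011- 11-00✓ 11-10✓ 110-0✓ 1100-✓ 111-0✓
Round 2: -0-11 -1-00 -100- -11-0 0--00✓ 0--01✓ 0-00-✓ 0-10-✓ 00--1 00-0-✓ 01-0-✓ 11--0
Round 3: 0--0-
PIs = {-0-11, -1-00, -100-, -11-0, 0--0-, 00--1, 1-110, 1011-, 11--0}
Coverage chart:
  m0: 0--0- ←essential
  m3: -0-11,00--1
  m4: 0--0- ←essential
  m5: 0--0-,00--1
  m7: -0-11,00--1
  m8: -1-00,-100-,0--0-
  m12: -1-00,-11-0,0--0-
  m13: 0--0- ←essential
  m14: -11-0 ←essential
  m19: -0-11 ←essential
  m22: 1-110,1011-
  m23: -0-11,1011-
  m24: -1-00,-100-,11--0
  m25: -100- ←essential
  m28: -1-00,-11-0,11--0
  m30: -11-0,1-110,11--0
Essential: -0-11, -100-, -11-0, 0--0-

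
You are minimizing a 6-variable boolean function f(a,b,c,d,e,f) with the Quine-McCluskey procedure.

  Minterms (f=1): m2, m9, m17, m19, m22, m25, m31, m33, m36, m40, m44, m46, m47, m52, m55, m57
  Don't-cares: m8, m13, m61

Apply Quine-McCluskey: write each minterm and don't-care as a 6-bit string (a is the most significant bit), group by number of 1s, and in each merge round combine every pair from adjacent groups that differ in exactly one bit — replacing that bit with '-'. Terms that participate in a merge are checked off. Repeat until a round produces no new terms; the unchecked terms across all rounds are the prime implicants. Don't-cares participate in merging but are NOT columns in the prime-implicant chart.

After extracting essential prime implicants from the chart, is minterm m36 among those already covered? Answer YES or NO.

Round 0: 000010 001000✓ 001001✓ 001101✓ 010001✓ 010011✓ 010110 011001✓ 011111 100001 100100✓ 101000✓ 101100✓ 101110✓ 101111✓ 110100✓ 110111 111001✓ 111101✓
Round 1: -01000 -11001 0-1001 001-01 00100- 01-001 0100-1 1-0100 10-100 101-00 1011-0 10111- 111-01
PIs = {-01000, -11001, 0-1001, 000010, 001-01, 00100-, 01-001, 0100-1, 010110, 011111, 1-0100, 10-100, 100001, 101-00, 1011-0, 10111-, 110111, 111-01}
Coverage chart:
  m2: 000010 ←essential
  m9: 0-1001,001-01,00100-
  m17: 01-001,0100-1
  m19: 0100-1 ←essential
  m22: 010110 ←essential
  m25: -11001,0-1001,01-001
  m31: 011111 ←essential
  m33: 100001 ←essential
  m36: 1-0100,10-100
  m40: -01000,101-00
  m44: 10-100,101-00,1011-0
  m46: 1011-0,10111-
  m47: 10111- ←essential
  m52: 1-0100 ←essential
  m55: 110111 ←essential
  m57: -11001,111-01
Essential: 000010, 0100-1, 010110, 011111, 1-0100, 100001, 10111-, 110111

YES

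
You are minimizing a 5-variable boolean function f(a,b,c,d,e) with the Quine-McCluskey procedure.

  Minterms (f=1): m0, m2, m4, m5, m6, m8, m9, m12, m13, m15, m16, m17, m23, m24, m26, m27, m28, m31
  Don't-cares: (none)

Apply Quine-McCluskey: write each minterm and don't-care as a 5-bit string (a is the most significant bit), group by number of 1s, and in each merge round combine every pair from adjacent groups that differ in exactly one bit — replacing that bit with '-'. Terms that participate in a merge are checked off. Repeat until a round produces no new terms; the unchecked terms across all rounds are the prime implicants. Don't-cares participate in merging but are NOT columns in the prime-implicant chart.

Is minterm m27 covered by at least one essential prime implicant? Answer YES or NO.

NO

Round 0: 00000✓ 00010✓ 00100✓ 00101✓ 00110✓ 01000✓ 01001✓ 01100✓ 01101✓ 01111✓ 10000✓ 10001✓ 10111✓ 11000✓ 11010✓ 11011✓ 11100✓ 11111✓
Round 1: -0000✓ -1000✓ -1100✓ -1111 0-000✓ 0-100✓ 0-101✓ 00-00✓ 00-10✓ 000-0✓ 001-0✓ 0010-✓ 01-00✓ 01-01✓ 0100-✓ 011-1 0110-✓ 1-000✓ 1-111 1000- 11-00✓ 11-11 110-0 1101-
Round 2: --000 -1-00 0--00 0-10- 00--0 01-0-
PIs = {--000, -1-00, -1111, 0--00, 0-10-, 00--0, 01-0-, 011-1, 1-111, 1000-, 11-11, 110-0, 1101-}
Coverage chart:
  m0: --000,0--00,00--0
  m2: 00--0 ←essential
  m4: 0--00,0-10-,00--0
  m5: 0-10- ←essential
  m6: 00--0 ←essential
  m8: --000,-1-00,0--00,01-0-
  m9: 01-0- ←essential
  m12: -1-00,0--00,0-10-,01-0-
  m13: 0-10-,01-0-,011-1
  m15: -1111,011-1
  m16: --000,1000-
  m17: 1000- ←essential
  m23: 1-111 ←essential
  m24: --000,-1-00,110-0
  m26: 110-0,1101-
  m27: 11-11,1101-
  m28: -1-00 ←essential
  m31: -1111,1-111,11-11
Essential: -1-00, 0-10-, 00--0, 01-0-, 1-111, 1000-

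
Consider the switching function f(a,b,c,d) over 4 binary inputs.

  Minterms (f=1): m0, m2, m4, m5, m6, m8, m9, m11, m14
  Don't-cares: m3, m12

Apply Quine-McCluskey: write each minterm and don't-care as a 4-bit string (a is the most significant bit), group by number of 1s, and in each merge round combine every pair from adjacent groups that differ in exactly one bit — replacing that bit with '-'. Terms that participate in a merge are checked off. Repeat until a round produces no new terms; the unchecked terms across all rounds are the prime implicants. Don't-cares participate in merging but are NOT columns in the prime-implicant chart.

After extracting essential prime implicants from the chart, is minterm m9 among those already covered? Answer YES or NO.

NO

[col 0] 0000*, 0010*, 0011*, 0100*, 0101*, 0110*, 1000*, 1001*, 1011*, 1100*, 1110*
[col 1] -000*, -011, -100*, -110*, 0-00*, 0-10*, 00-0*, 001-, 01-0*, 010-, 1-00*, 10-1, 100-, 11-0*
[col 2] --00, -1-0, 0--0
Prime implicants: --00, -011, -1-0, 0--0, 001-, 010-, 10-1, 100-
PI chart (minterm → PIs covering it):
  0 | --00,0--0
  2 | 0--0,001-
  4 | --00,-1-0,0--0,010-
  5 | 010-  (sole → essential)
  6 | -1-0,0--0
  8 | --00,100-
  9 | 10-1,100-
  11 | -011,10-1
  14 | -1-0  (sole → essential)
Essential prime implicants: -1-0, 010-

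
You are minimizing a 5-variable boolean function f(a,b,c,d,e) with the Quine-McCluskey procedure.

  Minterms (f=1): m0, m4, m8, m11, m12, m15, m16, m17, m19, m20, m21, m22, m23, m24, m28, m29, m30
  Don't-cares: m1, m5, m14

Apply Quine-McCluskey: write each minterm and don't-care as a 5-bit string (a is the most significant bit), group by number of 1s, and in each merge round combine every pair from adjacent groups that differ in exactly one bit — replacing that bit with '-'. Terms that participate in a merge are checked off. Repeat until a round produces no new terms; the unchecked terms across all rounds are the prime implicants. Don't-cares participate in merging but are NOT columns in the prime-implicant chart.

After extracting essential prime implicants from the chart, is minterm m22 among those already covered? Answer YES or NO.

NO

Round 0: 00000✓ 00001✓ 00100✓ 00101✓ 01000✓ 01011✓ 01100✓ 01110✓ 01111✓ 10000✓ 10001✓ 10011✓ 10100✓ 10101✓ 10110✓ 10111✓ 11000✓ 11100✓ 11101✓ 11110✓
Round 1: -0000✓ -0001✓ -0100✓ -0101✓ -1000✓ -1100✓ -1110✓ 0-000✓ 0-100✓ 00-00✓ 00-01✓ 0000-✓ 0010-✓ 01-00✓ 01-11 011-0✓ 0111- 1-000✓ 1-100✓ 1-101✓ 1-110✓ 10-00✓ 10-01✓ 10-11✓ 100-1✓ 1000-✓ 101-0✓ 101-1✓ 1010-✓ 1011-✓ 11-00✓ 111-0✓ 1110-✓
Round 2: --000✓ --100✓ -0-00✓ -0-01✓ -000-✓ -010-✓ -1-00✓ -11-0 0--00✓ 00-0-✓ 1--00✓ 1-1-0 1-10- 10--1 10-0-✓ 101--
Round 3: ---00 -0-0-
PIs = {---00, -0-0-, -11-0, 01-11, 0111-, 1-1-0, 1-10-, 10--1, 101--}
Coverage chart:
  m0: ---00,-0-0-
  m4: ---00,-0-0-
  m8: ---00 ←essential
  m11: 01-11 ←essential
  m12: ---00,-11-0
  m15: 01-11,0111-
  m16: ---00,-0-0-
  m17: -0-0-,10--1
  m19: 10--1 ←essential
  m20: ---00,-0-0-,1-1-0,1-10-,101--
  m21: -0-0-,1-10-,10--1,101--
  m22: 1-1-0,101--
  m23: 10--1,101--
  m24: ---00 ←essential
  m28: ---00,-11-0,1-1-0,1-10-
  m29: 1-10- ←essential
  m30: -11-0,1-1-0
Essential: ---00, 01-11, 1-10-, 10--1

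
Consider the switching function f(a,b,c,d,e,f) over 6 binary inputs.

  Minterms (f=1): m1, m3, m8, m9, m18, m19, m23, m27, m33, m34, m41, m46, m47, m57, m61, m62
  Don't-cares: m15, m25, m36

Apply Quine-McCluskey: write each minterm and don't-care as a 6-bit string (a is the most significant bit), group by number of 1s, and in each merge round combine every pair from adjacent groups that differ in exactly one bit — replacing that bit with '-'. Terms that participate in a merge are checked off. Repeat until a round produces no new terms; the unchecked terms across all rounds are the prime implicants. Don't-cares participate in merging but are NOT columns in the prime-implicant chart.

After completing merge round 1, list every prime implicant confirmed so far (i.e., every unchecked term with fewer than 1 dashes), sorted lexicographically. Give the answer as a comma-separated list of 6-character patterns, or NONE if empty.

[col 0] 000001*, 000011*, 001000*, 001001*, 001111*, 010010*, 010011*, 010111*, 011001*, 011011*, 100001*, 100010, 100100, 101001*, 101110*, 101111*, 111001*, 111101*, 111110*
[col 1] -00001*, -01001*, -01111, -11001*, 0-0011, 0-1001*, 00-001*, 0000-1, 00100-, 01-011, 010-11, 01001-, 0110-1, 1-1001*, 1-1110, 10-001*, 10111-, 111-01
[col 2] --1001, -0-001
Prime implicants: --1001, -0-001, -01111, 0-0011, 0000-1, 00100-, 01-011, 010-11, 01001-, 0110-1, 1-1110, 100010, 100100, 10111-, 111-01

100010, 100100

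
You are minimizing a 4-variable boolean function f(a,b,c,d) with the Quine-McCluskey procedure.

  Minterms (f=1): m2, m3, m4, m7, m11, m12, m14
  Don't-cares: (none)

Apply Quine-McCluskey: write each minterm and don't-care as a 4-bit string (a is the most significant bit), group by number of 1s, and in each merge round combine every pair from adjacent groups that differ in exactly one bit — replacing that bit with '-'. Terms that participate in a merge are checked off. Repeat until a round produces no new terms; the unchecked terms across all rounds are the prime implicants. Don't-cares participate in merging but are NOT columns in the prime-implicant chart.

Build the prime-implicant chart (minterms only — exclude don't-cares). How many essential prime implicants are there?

5

size-2^0 implicants → 0010(✓)  0011(✓)  0100(✓)  0111(✓)  1011(✓)  1100(✓)  1110(✓)
size-2^1 implicants → -011  -100  0-11  001-  11-0
Unchecked terms (primes): -011, -100, 0-11, 001-, 11-0
Minterm coverage:
  m2 ⊆ 001- [E]
  m3 ⊆ -011,0-11,001-
  m4 ⊆ -100 [E]
  m7 ⊆ 0-11 [E]
  m11 ⊆ -011 [E]
  m12 ⊆ -100,11-0
  m14 ⊆ 11-0 [E]
E = {-011, -100, 0-11, 001-, 11-0}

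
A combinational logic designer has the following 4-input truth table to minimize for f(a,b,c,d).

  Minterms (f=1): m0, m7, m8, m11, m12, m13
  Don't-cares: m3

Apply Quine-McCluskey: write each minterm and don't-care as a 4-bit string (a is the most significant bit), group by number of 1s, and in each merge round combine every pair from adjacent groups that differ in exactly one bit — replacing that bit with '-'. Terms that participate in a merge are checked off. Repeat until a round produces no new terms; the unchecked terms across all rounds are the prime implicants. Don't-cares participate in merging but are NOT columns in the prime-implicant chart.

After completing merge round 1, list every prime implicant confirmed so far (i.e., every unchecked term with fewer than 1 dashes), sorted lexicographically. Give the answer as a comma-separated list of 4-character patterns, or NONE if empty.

NONE

size-2^0 implicants → 0000(✓)  0011(✓)  0111(✓)  1000(✓)  1011(✓)  1100(✓)  1101(✓)
size-2^1 implicants → -000  -011  0-11  1-00  110-
Unchecked terms (primes): -000, -011, 0-11, 1-00, 110-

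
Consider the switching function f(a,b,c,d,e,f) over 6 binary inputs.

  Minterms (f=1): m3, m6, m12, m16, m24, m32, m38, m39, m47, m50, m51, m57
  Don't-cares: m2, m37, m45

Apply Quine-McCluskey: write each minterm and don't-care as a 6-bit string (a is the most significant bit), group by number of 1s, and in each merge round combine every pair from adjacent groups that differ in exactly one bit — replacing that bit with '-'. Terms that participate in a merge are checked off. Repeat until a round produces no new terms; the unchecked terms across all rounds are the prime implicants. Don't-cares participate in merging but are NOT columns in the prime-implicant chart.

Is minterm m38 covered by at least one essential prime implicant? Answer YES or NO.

Round 0: 000010✓ 000011✓ 000110✓ 001100 010000✓ 011000✓ 100000 100101✓ 100110✓ 100111✓ 101101✓ 101111✓ 110010✓ 110011✓ 111001
Round 1: -00110 000-10 00001- 01-000 10-101✓ 10-111✓ 1001-1✓ 10011- 1011-1✓ 11001-
Round 2: 10-1-1
PIs = {-00110, 000-10, 00001-, 001100, 01-000, 10-1-1, 100000, 10011-, 11001-, 111001}
Coverage chart:
  m3: 00001- ←essential
  m6: -00110,000-10
  m12: 001100 ←essential
  m16: 01-000 ←essential
  m24: 01-000 ←essential
  m32: 100000 ←essential
  m38: -00110,10011-
  m39: 10-1-1,10011-
  m47: 10-1-1 ←essential
  m50: 11001- ←essential
  m51: 11001- ←essential
  m57: 111001 ←essential
Essential: 00001-, 001100, 01-000, 10-1-1, 100000, 11001-, 111001

NO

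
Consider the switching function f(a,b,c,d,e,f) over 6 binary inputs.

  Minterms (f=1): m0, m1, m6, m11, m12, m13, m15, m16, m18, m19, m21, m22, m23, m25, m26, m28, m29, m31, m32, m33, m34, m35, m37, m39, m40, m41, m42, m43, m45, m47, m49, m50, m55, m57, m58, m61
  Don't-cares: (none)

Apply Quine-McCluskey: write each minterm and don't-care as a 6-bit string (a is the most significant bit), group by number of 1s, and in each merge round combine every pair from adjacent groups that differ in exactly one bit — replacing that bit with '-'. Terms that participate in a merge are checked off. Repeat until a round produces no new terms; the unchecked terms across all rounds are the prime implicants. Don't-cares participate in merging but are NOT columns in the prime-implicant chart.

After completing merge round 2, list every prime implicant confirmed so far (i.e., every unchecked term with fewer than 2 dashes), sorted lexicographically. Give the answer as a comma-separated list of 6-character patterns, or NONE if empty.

Round 0: 000000✓ 000001✓ 000110✓ 001011✓ 001100✓ 001101✓ 001111✓ 010000✓ 010010✓ 010011✓ 010101✓ 010110✓ 010111✓ 011001✓ 011010✓ 011100✓ 011101✓ 011111✓ 100000✓ 100001✓ 100010✓ 100011✓ 100101✓ 100111✓ 101000✓ 101001✓ 101010✓ 101011✓ 101101✓ 101111✓ 110001✓ 110010✓ 110111✓ 111001✓ 111010✓ 111101✓
Round 1: -00000✓ -00001✓ -01011✓ -01101✓ -01111✓ -10010✓ -10111 -11001✓ -11010✓ -11101✓ 0-0000 0-0110 0-1100✓ 0-1101✓ 0-1111✓ 00000-✓ 001-11✓ 0011-1✓ 00110-✓ 01-010✓ 01-101✓ 01-111✓ 010-10✓ 010-11✓ 0100-0 01001-✓ 0101-1✓ 01011-✓ 011-01✓ 0111-1✓ 01110-✓ 1-0001✓ 1-0010✓ 1-0111 1-1001✓ 1-1010✓ 1-1101✓ 10-000✓ 10-001✓ 10-010✓ 10-011✓ 10-101✓ 10-111✓ 100-01✓ 100-11✓ 1000-0✓ 1000-1✓ 10000-✓ 10001-✓ 1001-1✓ 101-01✓ 101-11✓ 1010-0✓ 1010-1✓ 10100-✓ 10101-✓ 1011-1✓ 11-001✓ 11-010✓ 111-01✓
Round 2: --1101 -0000- -01-11 -011-1 -1-010 -11-01 0-11-1 0-110- 01-1-1 010-1- 1--001 1--010 1-1-01 10--01✓ 10--11✓ 10-0-0✓ 10-0-1✓ 10-00-✓ 10-01-✓ 10-1-1✓ 100--1✓ 1000--✓ 101--1✓ 1010--✓
Round 3: 10---1 10-0--
PIs = {--1101, -0000-, -01-11, -011-1, -1-010, -10111, -11-01, 0-0000, 0-0110, 0-11-1, 0-110-, 01-1-1, 010-1-, 0100-0, 1--001, 1--010, 1-0111, 1-1-01, 10---1, 10-0--}

-10111, 0-0000, 0-0110, 0100-0, 1-0111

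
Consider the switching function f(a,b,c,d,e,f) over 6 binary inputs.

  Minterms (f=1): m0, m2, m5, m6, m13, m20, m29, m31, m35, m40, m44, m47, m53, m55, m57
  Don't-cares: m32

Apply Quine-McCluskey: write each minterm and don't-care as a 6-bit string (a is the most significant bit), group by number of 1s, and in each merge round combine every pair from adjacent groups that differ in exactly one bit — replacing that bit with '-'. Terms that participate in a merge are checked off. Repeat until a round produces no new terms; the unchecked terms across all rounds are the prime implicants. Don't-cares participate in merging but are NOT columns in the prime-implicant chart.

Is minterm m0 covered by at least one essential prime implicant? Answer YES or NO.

NO

Round 0: 000000✓ 000010✓ 000101✓ 000110✓ 001101✓ 010100 011101✓ 011111✓ 100000✓ 100011 101000✓ 101100✓ 101111 110101✓ 110111✓ 111001
Round 1: -00000 0-1101 00-101 000-10 0000-0 0111-1 10-000 101-00 1101-1
PIs = {-00000, 0-1101, 00-101, 000-10, 0000-0, 010100, 0111-1, 10-000, 100011, 101-00, 101111, 1101-1, 111001}
Coverage chart:
  m0: -00000,0000-0
  m2: 000-10,0000-0
  m5: 00-101 ←essential
  m6: 000-10 ←essential
  m13: 0-1101,00-101
  m20: 010100 ←essential
  m29: 0-1101,0111-1
  m31: 0111-1 ←essential
  m35: 100011 ←essential
  m40: 10-000,101-00
  m44: 101-00 ←essential
  m47: 101111 ←essential
  m53: 1101-1 ←essential
  m55: 1101-1 ←essential
  m57: 111001 ←essential
Essential: 00-101, 000-10, 010100, 0111-1, 100011, 101-00, 101111, 1101-1, 111001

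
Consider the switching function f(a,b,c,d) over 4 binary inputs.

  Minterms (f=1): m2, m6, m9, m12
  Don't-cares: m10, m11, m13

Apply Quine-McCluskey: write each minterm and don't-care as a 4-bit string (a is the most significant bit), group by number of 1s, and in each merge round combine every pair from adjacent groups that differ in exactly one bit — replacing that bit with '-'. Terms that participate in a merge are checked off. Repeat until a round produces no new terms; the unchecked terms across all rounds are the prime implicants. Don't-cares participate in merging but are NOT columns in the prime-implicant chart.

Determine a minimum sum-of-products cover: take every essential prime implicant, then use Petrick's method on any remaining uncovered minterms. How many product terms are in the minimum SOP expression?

3

size-2^0 implicants → 0010(✓)  0110(✓)  1001(✓)  1010(✓)  1011(✓)  1100(✓)  1101(✓)
size-2^1 implicants → -010  0-10  1-01  10-1  101-  110-
Unchecked terms (primes): -010, 0-10, 1-01, 10-1, 101-, 110-
Minterm coverage:
  m2 ⊆ -010,0-10
  m6 ⊆ 0-10 [E]
  m9 ⊆ 1-01,10-1
  m12 ⊆ 110- [E]
E = {0-10, 110-}
Petrick residual → 1-01
Cover = a'cd' + ac'd + abc'  |cover|=3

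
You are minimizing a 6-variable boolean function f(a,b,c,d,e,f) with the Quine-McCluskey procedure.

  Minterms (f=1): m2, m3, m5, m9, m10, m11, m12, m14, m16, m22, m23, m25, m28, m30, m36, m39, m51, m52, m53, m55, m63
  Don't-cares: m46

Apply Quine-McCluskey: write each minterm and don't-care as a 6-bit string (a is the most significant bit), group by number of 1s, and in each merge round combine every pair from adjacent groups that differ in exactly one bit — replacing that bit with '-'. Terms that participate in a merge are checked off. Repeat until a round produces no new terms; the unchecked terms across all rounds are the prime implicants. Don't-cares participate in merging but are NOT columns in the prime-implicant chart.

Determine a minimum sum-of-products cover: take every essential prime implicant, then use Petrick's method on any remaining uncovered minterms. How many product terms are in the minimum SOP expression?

11

[col 0] 000010*, 000011*, 000101, 001001*, 001010*, 001011*, 001100*, 001110*, 010000, 010110*, 010111*, 011001*, 011100*, 011110*, 100100*, 100111*, 101110*, 110011*, 110100*, 110101*, 110111*, 111111*
[col 1] -01110, -10111, 0-1001, 0-1100*, 0-1110*, 00-010*, 00-011*, 00001-*, 001-10, 0010-1, 00101-*, 0011-0*, 01-110, 01011-, 0111-0*, 1-0100, 1-0111, 11-111, 110-11, 1101-1, 11010-
[col 2] 0-11-0, 00-01-
Prime implicants: -01110, -10111, 0-1001, 0-11-0, 00-01-, 000101, 001-10, 0010-1, 01-110, 010000, 01011-, 1-0100, 1-0111, 11-111, 110-11, 1101-1, 11010-
PI chart (minterm → PIs covering it):
  2 | 00-01-  (sole → essential)
  3 | 00-01-  (sole → essential)
  5 | 000101  (sole → essential)
  9 | 0-1001,0010-1
  10 | 00-01-,001-10
  11 | 00-01-,0010-1
  12 | 0-11-0  (sole → essential)
  14 | -01110,0-11-0,001-10
  16 | 010000  (sole → essential)
  22 | 01-110,01011-
  23 | -10111,01011-
  25 | 0-1001  (sole → essential)
  28 | 0-11-0  (sole → essential)
  30 | 0-11-0,01-110
  36 | 1-0100  (sole → essential)
  39 | 1-0111  (sole → essential)
  51 | 110-11  (sole → essential)
  52 | 1-0100,11010-
  53 | 1101-1,11010-
  55 | -10111,1-0111,11-111,110-11,1101-1
  63 | 11-111  (sole → essential)
Essential prime implicants: 0-1001, 0-11-0, 00-01-, 000101, 010000, 1-0100, 1-0111, 11-111, 110-11
Petrick residual → 01011-, 1101-1
Minimum SOP uses 11 PIs: a'cd'e'f + a'cdf' + a'b'd'e + a'b'c'de'f + a'bc'd'e'f' + a'bc'de + ac'de'f' + ac'def + abdef + abc'ef + abc'df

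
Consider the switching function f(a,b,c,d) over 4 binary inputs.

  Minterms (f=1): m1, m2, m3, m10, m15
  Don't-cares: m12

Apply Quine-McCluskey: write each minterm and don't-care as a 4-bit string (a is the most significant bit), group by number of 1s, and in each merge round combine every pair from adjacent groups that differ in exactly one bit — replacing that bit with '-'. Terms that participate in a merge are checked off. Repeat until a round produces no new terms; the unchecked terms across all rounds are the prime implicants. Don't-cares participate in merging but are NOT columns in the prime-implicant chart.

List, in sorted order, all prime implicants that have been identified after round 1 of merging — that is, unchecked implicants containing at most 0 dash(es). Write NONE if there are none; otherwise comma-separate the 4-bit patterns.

1100, 1111

Round 0: 0001✓ 0010✓ 0011✓ 1010✓ 1100 1111
Round 1: -010 00-1 001-
PIs = {-010, 00-1, 001-, 1100, 1111}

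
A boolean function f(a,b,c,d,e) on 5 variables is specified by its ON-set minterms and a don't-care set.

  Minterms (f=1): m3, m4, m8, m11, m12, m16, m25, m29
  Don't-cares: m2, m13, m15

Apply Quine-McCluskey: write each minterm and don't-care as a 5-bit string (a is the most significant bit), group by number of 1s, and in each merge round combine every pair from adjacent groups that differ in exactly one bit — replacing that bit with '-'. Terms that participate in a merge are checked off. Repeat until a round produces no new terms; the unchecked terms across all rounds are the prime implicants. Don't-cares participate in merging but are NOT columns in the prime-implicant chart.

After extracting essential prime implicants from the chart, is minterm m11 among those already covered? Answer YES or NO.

size-2^0 implicants → 00010(✓)  00011(✓)  00100(✓)  01000(✓)  01011(✓)  01100(✓)  01101(✓)  01111(✓)  10000  11001(✓)  11101(✓)
size-2^1 implicants → -1101  0-011  0-100  0001-  01-00  01-11  011-1  0110-  11-01
Unchecked terms (primes): -1101, 0-011, 0-100, 0001-, 01-00, 01-11, 011-1, 0110-, 10000, 11-01
Minterm coverage:
  m3 ⊆ 0-011,0001-
  m4 ⊆ 0-100 [E]
  m8 ⊆ 01-00 [E]
  m11 ⊆ 0-011,01-11
  m12 ⊆ 0-100,01-00,0110-
  m16 ⊆ 10000 [E]
  m25 ⊆ 11-01 [E]
  m29 ⊆ -1101,11-01
E = {0-100, 01-00, 10000, 11-01}

NO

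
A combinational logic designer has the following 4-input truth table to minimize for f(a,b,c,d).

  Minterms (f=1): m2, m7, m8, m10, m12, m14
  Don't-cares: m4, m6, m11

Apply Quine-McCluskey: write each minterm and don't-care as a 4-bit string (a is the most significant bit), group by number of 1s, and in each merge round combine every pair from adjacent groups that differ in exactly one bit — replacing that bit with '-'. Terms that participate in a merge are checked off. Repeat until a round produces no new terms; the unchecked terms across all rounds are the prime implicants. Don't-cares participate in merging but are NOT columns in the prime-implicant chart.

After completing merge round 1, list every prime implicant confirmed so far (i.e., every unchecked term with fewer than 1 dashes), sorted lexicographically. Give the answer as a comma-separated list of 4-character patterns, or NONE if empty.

NONE

Round 0: 0010✓ 0100✓ 0110✓ 0111✓ 1000✓ 1010✓ 1011✓ 1100✓ 1110✓
Round 1: -010✓ -100✓ -110✓ 0-10✓ 01-0✓ 011- 1-00✓ 1-10✓ 10-0✓ 101- 11-0✓
Round 2: --10 -1-0 1--0
PIs = {--10, -1-0, 011-, 1--0, 101-}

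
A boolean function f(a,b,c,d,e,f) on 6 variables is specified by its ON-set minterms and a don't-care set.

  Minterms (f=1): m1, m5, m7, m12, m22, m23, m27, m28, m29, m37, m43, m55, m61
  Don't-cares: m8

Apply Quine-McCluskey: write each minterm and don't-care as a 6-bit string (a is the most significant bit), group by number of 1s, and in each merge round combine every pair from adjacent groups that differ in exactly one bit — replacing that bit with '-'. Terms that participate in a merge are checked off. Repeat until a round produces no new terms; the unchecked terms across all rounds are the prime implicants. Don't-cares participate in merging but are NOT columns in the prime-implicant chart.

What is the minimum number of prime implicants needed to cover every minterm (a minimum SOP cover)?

Round 0: 000001✓ 000101✓ 000111✓ 001000✓ 001100✓ 010110✓ 010111✓ 011011 011100✓ 011101✓ 100101✓ 101011 110111✓ 111101✓
Round 1: -00101 -10111 -11101 0-0111 0-1100 000-01 0001-1 001-00 01011- 01110-
PIs = {-00101, -10111, -11101, 0-0111, 0-1100, 000-01, 0001-1, 001-00, 01011-, 011011, 01110-, 101011}
Coverage chart:
  m1: 000-01 ←essential
  m5: -00101,000-01,0001-1
  m7: 0-0111,0001-1
  m12: 0-1100,001-00
  m22: 01011- ←essential
  m23: -10111,0-0111,01011-
  m27: 011011 ←essential
  m28: 0-1100,01110-
  m29: -11101,01110-
  m37: -00101 ←essential
  m43: 101011 ←essential
  m55: -10111 ←essential
  m61: -11101 ←essential
Essential: -00101, -10111, -11101, 000-01, 01011-, 011011, 101011
Petrick residual → 0-0111, 0-1100
Min cover (9 terms): b'c'de'f + bc'def + bcde'f + a'c'def + a'cde'f' + a'b'c'e'f + a'bc'de + a'bcd'ef + ab'cd'ef

9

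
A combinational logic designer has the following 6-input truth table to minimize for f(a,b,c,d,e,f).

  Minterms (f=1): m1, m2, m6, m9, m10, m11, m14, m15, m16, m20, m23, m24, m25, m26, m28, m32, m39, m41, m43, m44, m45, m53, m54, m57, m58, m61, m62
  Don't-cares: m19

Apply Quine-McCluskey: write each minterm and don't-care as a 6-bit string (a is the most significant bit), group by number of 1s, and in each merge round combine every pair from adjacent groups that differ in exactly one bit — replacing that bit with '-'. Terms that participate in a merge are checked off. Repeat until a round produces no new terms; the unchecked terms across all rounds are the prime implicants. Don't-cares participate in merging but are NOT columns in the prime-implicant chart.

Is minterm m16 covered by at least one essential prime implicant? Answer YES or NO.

YES

[col 0] 000001*, 000010*, 000110*, 001001*, 001010*, 001011*, 001110*, 001111*, 010000*, 010011*, 010100*, 010111*, 011000*, 011001*, 011010*, 011100*, 100000, 100111, 101001*, 101011*, 101100*, 101101*, 110101*, 110110*, 111001*, 111010*, 111101*, 111110*
[col 1] -01001*, -01011*, -11001*, -11010, 0-1001*, 0-1010, 00-001, 00-010*, 00-110*, 000-10*, 001-10*, 001-11*, 0010-1*, 00101-*, 00111-*, 01-000*, 01-100*, 010-00*, 010-11, 011-00*, 0110-0, 01100-, 1-1001*, 1-1101*, 101-01*, 1010-1*, 10110-, 11-101, 11-110, 111-01*, 111-10
[col 2] --1001, -010-1, 00--10, 001-1-, 01--00, 1-1-01
Prime implicants: --1001, -010-1, -11010, 0-1010, 00--10, 00-001, 001-1-, 01--00, 010-11, 0110-0, 01100-, 1-1-01, 100000, 100111, 10110-, 11-101, 11-110, 111-10
PI chart (minterm → PIs covering it):
  1 | 00-001  (sole → essential)
  2 | 00--10  (sole → essential)
  6 | 00--10  (sole → essential)
  9 | --1001,-010-1,00-001
  10 | 0-1010,00--10,001-1-
  11 | -010-1,001-1-
  14 | 00--10,001-1-
  15 | 001-1-  (sole → essential)
  16 | 01--00  (sole → essential)
  20 | 01--00  (sole → essential)
  23 | 010-11  (sole → essential)
  24 | 01--00,0110-0,01100-
  25 | --1001,01100-
  26 | -11010,0-1010,0110-0
  28 | 01--00  (sole → essential)
  32 | 100000  (sole → essential)
  39 | 100111  (sole → essential)
  41 | --1001,-010-1,1-1-01
  43 | -010-1  (sole → essential)
  44 | 10110-  (sole → essential)
  45 | 1-1-01,10110-
  53 | 11-101  (sole → essential)
  54 | 11-110  (sole → essential)
  57 | --1001,1-1-01
  58 | -11010,111-10
  61 | 1-1-01,11-101
  62 | 11-110,111-10
Essential prime implicants: -010-1, 00--10, 00-001, 001-1-, 01--00, 010-11, 100000, 100111, 10110-, 11-101, 11-110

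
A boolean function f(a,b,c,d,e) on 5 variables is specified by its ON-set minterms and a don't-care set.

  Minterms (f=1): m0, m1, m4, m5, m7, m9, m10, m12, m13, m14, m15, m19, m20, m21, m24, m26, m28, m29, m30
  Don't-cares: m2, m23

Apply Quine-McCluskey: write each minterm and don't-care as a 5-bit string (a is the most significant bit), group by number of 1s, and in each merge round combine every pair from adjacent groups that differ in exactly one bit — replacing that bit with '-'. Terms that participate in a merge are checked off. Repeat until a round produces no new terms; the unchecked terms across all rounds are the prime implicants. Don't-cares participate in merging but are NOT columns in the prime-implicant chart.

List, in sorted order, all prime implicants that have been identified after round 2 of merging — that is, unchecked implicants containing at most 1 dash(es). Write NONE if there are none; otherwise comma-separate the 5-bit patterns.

0-010, 000-0, 10-11

Round 0: 00000✓ 00001✓ 00010✓ 00100✓ 00101✓ 00111✓ 01001✓ 01010✓ 01100✓ 01101✓ 01110✓ 01111✓ 10011✓ 10100✓ 10101✓ 10111✓ 11000✓ 11010✓ 11100✓ 11101✓ 11110✓
Round 1: -0100✓ -0101✓ -0111✓ -1010✓ -1100✓ -1101✓ -1110✓ 0-001✓ 0-010 0-100✓ 0-101✓ 0-111✓ 00-00✓ 00-01✓ 000-0 0000-✓ 001-1✓ 0010-✓ 01-01✓ 01-10✓ 011-0✓ 011-1✓ 0110-✓ 0111-✓ 1-100✓ 1-101✓ 10-11 101-1✓ 1010-✓ 11-00✓ 11-10✓ 110-0✓ 111-0✓ 1110-✓
Round 2: --100✓ --101✓ -01-1 -010-✓ -1-10 -11-0 -110-✓ 0--01 0-1-1 0-10-✓ 00-0- 011-- 1-10-✓ 11--0
Round 3: --10-
PIs = {--10-, -01-1, -1-10, -11-0, 0--01, 0-010, 0-1-1, 00-0-, 000-0, 011--, 10-11, 11--0}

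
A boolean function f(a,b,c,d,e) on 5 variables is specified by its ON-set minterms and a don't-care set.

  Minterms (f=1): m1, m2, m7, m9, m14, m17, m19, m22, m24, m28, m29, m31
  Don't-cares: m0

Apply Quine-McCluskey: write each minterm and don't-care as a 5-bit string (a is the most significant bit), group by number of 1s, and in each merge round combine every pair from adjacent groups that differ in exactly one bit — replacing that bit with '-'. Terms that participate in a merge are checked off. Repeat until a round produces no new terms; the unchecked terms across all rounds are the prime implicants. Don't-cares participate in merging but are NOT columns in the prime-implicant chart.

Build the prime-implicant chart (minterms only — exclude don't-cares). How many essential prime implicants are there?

8

[col 0] 00000*, 00001*, 00010*, 00111, 01001*, 01110, 10001*, 10011*, 10110, 11000*, 11100*, 11101*, 11111*
[col 1] -0001, 0-001, 000-0, 0000-, 100-1, 11-00, 111-1, 1110-
Prime implicants: -0001, 0-001, 000-0, 0000-, 00111, 01110, 100-1, 10110, 11-00, 111-1, 1110-
PI chart (minterm → PIs covering it):
  1 | -0001,0-001,0000-
  2 | 000-0  (sole → essential)
  7 | 00111  (sole → essential)
  9 | 0-001  (sole → essential)
  14 | 01110  (sole → essential)
  17 | -0001,100-1
  19 | 100-1  (sole → essential)
  22 | 10110  (sole → essential)
  24 | 11-00  (sole → essential)
  28 | 11-00,1110-
  29 | 111-1,1110-
  31 | 111-1  (sole → essential)
Essential prime implicants: 0-001, 000-0, 00111, 01110, 100-1, 10110, 11-00, 111-1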